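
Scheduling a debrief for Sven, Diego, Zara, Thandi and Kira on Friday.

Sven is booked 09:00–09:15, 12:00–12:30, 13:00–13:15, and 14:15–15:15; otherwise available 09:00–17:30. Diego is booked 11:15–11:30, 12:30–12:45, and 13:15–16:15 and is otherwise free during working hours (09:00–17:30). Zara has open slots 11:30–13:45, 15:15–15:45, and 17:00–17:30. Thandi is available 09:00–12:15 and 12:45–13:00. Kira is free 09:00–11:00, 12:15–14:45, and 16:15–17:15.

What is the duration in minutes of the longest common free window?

Sven free within 09:00–17:30: 09:15–12:00, 12:30–13:00, 13:15–14:15, 15:15–17:30.
Diego free within 09:00–17:30: 09:00–11:15, 11:30–12:30, 12:45–13:15, 16:15–17:30.
Sven ∩ Diego: 09:15–11:15, 11:30–12:00, 12:45–13:00, 16:15–17:30.
Sven ∩ Diego ∩ Zara: 11:30–12:00, 12:45–13:00, 17:00–17:30.
Sven ∩ Diego ∩ Zara ∩ Thandi: 11:30–12:00, 12:45–13:00.
Sven ∩ Diego ∩ Zara ∩ Thandi ∩ Kira: 12:45–13:00.
Single common window of 15 minutes.

15 minutes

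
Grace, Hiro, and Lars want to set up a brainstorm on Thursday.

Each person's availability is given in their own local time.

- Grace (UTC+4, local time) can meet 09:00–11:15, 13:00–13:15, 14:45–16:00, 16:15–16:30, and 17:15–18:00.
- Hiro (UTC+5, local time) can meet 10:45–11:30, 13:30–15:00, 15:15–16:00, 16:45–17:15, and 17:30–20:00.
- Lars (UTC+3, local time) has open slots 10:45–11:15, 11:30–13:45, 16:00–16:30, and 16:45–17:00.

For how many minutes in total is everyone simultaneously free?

Grace → UTC: 05:00–07:15, 09:00–09:15, 10:45–12:00, 12:15–12:30, 13:15–14:00.
Hiro → UTC: 05:45–06:30, 08:30–10:00, 10:15–11:00, 11:45–12:15, 12:30–15:00.
Lars → UTC: 07:45–08:15, 08:30–10:45, 13:00–13:30, 13:45–14:00.
Grace ∩ Hiro: 05:45–06:30, 09:00–09:15, 10:45–11:00, 11:45–12:00, 13:15–14:00.
Grace ∩ Hiro ∩ Lars: 09:00–09:15, 13:15–13:30, 13:45–14:00.
Total common minutes: 15 + 15 + 15 = 45.

45 minutes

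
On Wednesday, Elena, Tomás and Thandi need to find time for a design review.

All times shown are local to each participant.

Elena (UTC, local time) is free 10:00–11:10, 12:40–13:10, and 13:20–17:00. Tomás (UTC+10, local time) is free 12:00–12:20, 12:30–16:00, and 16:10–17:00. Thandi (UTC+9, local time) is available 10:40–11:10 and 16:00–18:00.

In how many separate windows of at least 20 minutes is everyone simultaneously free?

0

Elena → UTC: 10:00–11:10, 12:40–13:10, 13:20–17:00.
Tomás → UTC: 02:00–02:20, 02:30–06:00, 06:10–07:00.
Thandi → UTC: 01:40–02:10, 07:00–09:00.
Elena ∩ Tomás: (none).
Elena ∩ Tomás ∩ Thandi: (none).
Windows ≥ 20 min: (none).
That's 0 windows.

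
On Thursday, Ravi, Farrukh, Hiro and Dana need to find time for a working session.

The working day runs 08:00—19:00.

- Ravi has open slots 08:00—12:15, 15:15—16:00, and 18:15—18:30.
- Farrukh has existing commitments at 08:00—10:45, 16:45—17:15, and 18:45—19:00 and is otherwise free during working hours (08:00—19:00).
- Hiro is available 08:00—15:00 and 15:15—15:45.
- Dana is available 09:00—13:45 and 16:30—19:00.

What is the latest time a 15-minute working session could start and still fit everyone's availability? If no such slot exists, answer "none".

12:00

Farrukh free within 08:00–19:00: 10:45–16:45, 17:15–18:45.
Ravi ∩ Farrukh: 10:45–12:15, 15:15–16:00, 18:15–18:30.
Ravi ∩ Farrukh ∩ Hiro: 10:45–12:15, 15:15–15:45.
Ravi ∩ Farrukh ∩ Hiro ∩ Dana: 10:45–12:15.
Windows ≥ 15 min: 10:45–12:15.
Latest start in the last window 10:45–12:15 is 12:15 − 15 min = 12:00.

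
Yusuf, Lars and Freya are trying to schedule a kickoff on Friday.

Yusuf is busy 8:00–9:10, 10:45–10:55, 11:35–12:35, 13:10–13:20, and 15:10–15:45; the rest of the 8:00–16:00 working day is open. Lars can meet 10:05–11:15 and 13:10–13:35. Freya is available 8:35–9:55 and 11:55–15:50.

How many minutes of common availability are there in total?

15 minutes

Yusuf free within 08:00–16:00: 09:10–10:45, 10:55–11:35, 12:35–13:10, 13:20–15:10, 15:45–16:00.
Yusuf ∩ Lars: 10:05–10:45, 10:55–11:15, 13:20–13:35.
Yusuf ∩ Lars ∩ Freya: 13:20–13:35.
Total common minutes: 15.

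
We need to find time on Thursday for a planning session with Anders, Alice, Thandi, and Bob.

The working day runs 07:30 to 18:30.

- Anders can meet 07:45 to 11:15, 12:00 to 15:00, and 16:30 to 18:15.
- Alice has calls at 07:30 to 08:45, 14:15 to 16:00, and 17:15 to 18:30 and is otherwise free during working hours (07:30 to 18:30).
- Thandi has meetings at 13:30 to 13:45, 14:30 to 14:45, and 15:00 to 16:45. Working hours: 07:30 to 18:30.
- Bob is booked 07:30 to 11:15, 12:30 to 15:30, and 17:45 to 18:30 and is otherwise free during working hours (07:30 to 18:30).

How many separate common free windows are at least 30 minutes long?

Alice free within 07:30–18:30: 08:45–14:15, 16:00–17:15.
Thandi free within 07:30–18:30: 07:30–13:30, 13:45–14:30, 14:45–15:00, 16:45–18:30.
Bob free within 07:30–18:30: 11:15–12:30, 15:30–17:45.
Anders ∩ Alice: 08:45–11:15, 12:00–14:15, 16:30–17:15.
Anders ∩ Alice ∩ Thandi: 08:45–11:15, 12:00–13:30, 13:45–14:15, 16:45–17:15.
Anders ∩ Alice ∩ Thandi ∩ Bob: 12:00–12:30, 16:45–17:15.
Windows ≥ 30 min: 12:00–12:30, 16:45–17:15.
That's 2 windows.

2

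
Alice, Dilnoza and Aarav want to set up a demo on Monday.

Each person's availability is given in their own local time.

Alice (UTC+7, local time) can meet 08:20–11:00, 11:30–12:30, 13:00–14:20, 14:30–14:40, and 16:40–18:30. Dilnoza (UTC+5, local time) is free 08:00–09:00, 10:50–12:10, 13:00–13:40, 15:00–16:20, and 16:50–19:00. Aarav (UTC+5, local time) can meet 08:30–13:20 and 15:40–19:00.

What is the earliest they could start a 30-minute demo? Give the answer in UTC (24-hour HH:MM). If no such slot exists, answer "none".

Alice → UTC: 01:20–04:00, 04:30–05:30, 06:00–07:20, 07:30–07:40, 09:40–11:30.
Dilnoza → UTC: 03:00–04:00, 05:50–07:10, 08:00–08:40, 10:00–11:20, 11:50–14:00.
Aarav → UTC: 03:30–08:20, 10:40–14:00.
Alice ∩ Dilnoza: 03:00–04:00, 06:00–07:10, 10:00–11:20.
Alice ∩ Dilnoza ∩ Aarav: 03:30–04:00, 06:00–07:10, 10:40–11:20.
Windows ≥ 30 min: 03:30–04:00, 06:00–07:10, 10:40–11:20.
Earliest such window starts at 03:30.

03:30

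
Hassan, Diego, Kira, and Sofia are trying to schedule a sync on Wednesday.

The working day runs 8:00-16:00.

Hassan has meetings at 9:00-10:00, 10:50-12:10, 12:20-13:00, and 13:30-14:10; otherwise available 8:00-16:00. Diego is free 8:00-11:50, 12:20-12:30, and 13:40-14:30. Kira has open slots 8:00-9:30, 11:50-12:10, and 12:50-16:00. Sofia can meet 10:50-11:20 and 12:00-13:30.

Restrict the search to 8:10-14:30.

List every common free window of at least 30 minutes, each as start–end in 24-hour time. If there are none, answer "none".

Hassan free within 08:00–16:00: 08:00–09:00, 10:00–10:50, 12:10–12:20, 13:00–13:30, 14:10–16:00.
Hassan ∩ Diego: 08:00–09:00, 10:00–10:50, 14:10–14:30.
Hassan ∩ Diego ∩ Kira: 08:00–09:00, 14:10–14:30.
Hassan ∩ Diego ∩ Kira ∩ Sofia: (none).
Restricted to 08:10–14:30: (none).
Windows ≥ 30 min: (none).

none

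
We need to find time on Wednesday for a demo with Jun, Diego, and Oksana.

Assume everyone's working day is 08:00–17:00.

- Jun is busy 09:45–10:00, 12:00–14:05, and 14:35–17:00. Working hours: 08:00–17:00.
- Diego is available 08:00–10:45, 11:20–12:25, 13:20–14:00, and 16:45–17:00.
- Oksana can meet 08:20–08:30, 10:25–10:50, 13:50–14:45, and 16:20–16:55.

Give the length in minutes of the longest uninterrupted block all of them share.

20 minutes

Jun free within 08:00–17:00: 08:00–09:45, 10:00–12:00, 14:05–14:35.
Jun ∩ Diego: 08:00–09:45, 10:00–10:45, 11:20–12:00.
Jun ∩ Diego ∩ Oksana: 08:20–08:30, 10:25–10:45.
Common window lengths: 10, 20 min; longest is 20.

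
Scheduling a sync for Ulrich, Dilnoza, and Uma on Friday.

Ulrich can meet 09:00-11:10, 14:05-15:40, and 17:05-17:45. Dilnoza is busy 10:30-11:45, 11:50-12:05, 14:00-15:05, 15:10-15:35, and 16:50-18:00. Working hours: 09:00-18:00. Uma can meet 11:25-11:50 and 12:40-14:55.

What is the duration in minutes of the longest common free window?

0 minutes

Dilnoza free within 09:00–18:00: 09:00–10:30, 11:45–11:50, 12:05–14:00, 15:05–15:10, 15:35–16:50.
Ulrich ∩ Dilnoza: 09:00–10:30, 15:05–15:10, 15:35–15:40.
Ulrich ∩ Dilnoza ∩ Uma: (none).
No common window.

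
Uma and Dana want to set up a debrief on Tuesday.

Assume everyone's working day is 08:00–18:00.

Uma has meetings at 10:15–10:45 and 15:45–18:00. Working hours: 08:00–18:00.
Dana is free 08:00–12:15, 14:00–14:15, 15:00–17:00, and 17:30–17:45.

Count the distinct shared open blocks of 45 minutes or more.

3

Uma free within 08:00–18:00: 08:00–10:15, 10:45–15:45.
Uma ∩ Dana: 08:00–10:15, 10:45–12:15, 14:00–14:15, 15:00–15:45.
Windows ≥ 45 min: 08:00–10:15, 10:45–12:15, 15:00–15:45.
That's 3 windows.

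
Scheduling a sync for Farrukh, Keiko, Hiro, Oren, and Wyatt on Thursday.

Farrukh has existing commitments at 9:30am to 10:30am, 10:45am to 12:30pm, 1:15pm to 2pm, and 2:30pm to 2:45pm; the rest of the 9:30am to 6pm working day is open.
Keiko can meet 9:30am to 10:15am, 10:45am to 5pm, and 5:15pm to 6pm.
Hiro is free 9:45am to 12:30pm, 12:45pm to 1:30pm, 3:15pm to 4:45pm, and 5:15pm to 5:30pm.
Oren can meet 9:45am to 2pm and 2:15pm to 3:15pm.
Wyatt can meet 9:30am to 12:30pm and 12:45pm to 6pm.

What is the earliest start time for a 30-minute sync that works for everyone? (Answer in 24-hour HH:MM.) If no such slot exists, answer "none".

Farrukh free within 09:30–18:00: 10:30–10:45, 12:30–13:15, 14:00–14:30, 14:45–18:00.
Farrukh ∩ Keiko: 12:30–13:15, 14:00–14:30, 14:45–17:00, 17:15–18:00.
Farrukh ∩ Keiko ∩ Hiro: 12:45–13:15, 15:15–16:45, 17:15–17:30.
Farrukh ∩ Keiko ∩ Hiro ∩ Oren: 12:45–13:15.
Farrukh ∩ Keiko ∩ Hiro ∩ Oren ∩ Wyatt: 12:45–13:15.
Windows ≥ 30 min: 12:45–13:15.
Earliest such window starts at 12:45.

12:45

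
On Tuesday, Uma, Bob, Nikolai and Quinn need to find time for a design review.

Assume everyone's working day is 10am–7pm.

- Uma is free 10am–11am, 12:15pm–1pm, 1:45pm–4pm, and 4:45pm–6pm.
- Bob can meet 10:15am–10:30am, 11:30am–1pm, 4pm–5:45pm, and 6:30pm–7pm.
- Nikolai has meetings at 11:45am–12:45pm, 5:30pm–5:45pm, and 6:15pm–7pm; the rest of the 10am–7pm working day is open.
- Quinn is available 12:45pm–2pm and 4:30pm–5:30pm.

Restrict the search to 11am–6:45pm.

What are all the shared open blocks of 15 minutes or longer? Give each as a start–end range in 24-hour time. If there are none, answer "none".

Nikolai free within 10:00–19:00: 10:00–11:45, 12:45–17:30, 17:45–18:15.
Uma ∩ Bob: 10:15–10:30, 12:15–13:00, 16:45–17:45.
Uma ∩ Bob ∩ Nikolai: 10:15–10:30, 12:45–13:00, 16:45–17:30.
Uma ∩ Bob ∩ Nikolai ∩ Quinn: 12:45–13:00, 16:45–17:30.
Restricted to 11:00–18:45: 12:45–13:00, 16:45–17:30.
Windows ≥ 15 min: 12:45–13:00, 16:45–17:30.

12:45–13:00, 16:45–17:30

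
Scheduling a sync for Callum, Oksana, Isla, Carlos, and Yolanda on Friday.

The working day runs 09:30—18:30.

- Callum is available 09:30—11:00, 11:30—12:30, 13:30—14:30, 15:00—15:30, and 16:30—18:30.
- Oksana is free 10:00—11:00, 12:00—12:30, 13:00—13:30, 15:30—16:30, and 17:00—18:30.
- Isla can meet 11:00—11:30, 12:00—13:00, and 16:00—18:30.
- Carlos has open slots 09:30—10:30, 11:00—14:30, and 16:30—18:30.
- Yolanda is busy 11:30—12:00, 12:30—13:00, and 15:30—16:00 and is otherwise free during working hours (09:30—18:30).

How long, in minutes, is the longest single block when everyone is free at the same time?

Yolanda free within 09:30–18:30: 09:30–11:30, 12:00–12:30, 13:00–15:30, 16:00–18:30.
Callum ∩ Oksana: 10:00–11:00, 12:00–12:30, 17:00–18:30.
Callum ∩ Oksana ∩ Isla: 12:00–12:30, 17:00–18:30.
Callum ∩ Oksana ∩ Isla ∩ Carlos: 12:00–12:30, 17:00–18:30.
Callum ∩ Oksana ∩ Isla ∩ Carlos ∩ Yolanda: 12:00–12:30, 17:00–18:30.
Common window lengths: 30, 90 min; longest is 90.

90 minutes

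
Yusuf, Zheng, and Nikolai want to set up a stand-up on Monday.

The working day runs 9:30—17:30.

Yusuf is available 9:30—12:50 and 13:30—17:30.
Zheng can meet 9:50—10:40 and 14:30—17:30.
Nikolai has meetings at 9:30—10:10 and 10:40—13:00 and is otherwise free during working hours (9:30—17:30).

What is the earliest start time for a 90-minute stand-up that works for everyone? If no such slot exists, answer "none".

Nikolai free within 09:30–17:30: 10:10–10:40, 13:00–17:30.
Yusuf ∩ Zheng: 09:50–10:40, 14:30–17:30.
Yusuf ∩ Zheng ∩ Nikolai: 10:10–10:40, 14:30–17:30.
Windows ≥ 90 min: 14:30–17:30.
Earliest such window starts at 14:30.

14:30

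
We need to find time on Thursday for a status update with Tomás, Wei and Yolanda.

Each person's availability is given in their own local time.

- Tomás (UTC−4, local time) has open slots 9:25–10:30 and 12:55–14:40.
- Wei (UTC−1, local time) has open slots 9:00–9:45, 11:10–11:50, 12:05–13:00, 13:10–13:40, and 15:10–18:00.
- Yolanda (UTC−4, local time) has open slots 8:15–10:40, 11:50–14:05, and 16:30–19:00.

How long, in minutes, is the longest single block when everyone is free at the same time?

70 minutes

Tomás → UTC: 13:25–14:30, 16:55–18:40.
Wei → UTC: 10:00–10:45, 12:10–12:50, 13:05–14:00, 14:10–14:40, 16:10–19:00.
Yolanda → UTC: 12:15–14:40, 15:50–18:05, 20:30–23:00.
Tomás ∩ Wei: 13:25–14:00, 14:10–14:30, 16:55–18:40.
Tomás ∩ Wei ∩ Yolanda: 13:25–14:00, 14:10–14:30, 16:55–18:05.
Common window lengths: 35, 20, 70 min; longest is 70.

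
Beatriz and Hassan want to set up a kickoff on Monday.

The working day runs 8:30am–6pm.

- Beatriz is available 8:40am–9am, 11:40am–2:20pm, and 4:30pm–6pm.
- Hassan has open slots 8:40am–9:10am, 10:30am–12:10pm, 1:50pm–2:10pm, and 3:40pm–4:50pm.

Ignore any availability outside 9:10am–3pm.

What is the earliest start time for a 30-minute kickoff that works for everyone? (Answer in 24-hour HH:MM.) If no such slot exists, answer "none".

Beatriz ∩ Hassan: 08:40–09:00, 11:40–12:10, 13:50–14:10, 16:30–16:50.
Restricted to 09:10–15:00: 11:40–12:10, 13:50–14:10.
Windows ≥ 30 min: 11:40–12:10.
Earliest such window starts at 11:40.

11:40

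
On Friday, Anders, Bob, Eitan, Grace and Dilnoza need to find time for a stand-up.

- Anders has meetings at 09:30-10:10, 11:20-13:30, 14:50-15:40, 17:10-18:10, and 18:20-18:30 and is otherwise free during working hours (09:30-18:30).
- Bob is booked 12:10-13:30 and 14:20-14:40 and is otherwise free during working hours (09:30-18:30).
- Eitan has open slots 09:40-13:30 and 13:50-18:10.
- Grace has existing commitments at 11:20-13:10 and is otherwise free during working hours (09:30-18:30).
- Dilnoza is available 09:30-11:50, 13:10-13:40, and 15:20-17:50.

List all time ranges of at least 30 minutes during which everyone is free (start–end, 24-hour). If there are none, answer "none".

Anders free within 09:30–18:30: 10:10–11:20, 13:30–14:50, 15:40–17:10, 18:10–18:20.
Bob free within 09:30–18:30: 09:30–12:10, 13:30–14:20, 14:40–18:30.
Grace free within 09:30–18:30: 09:30–11:20, 13:10–18:30.
Anders ∩ Bob: 10:10–11:20, 13:30–14:20, 14:40–14:50, 15:40–17:10, 18:10–18:20.
Anders ∩ Bob ∩ Eitan: 10:10–11:20, 13:50–14:20, 14:40–14:50, 15:40–17:10.
Anders ∩ Bob ∩ Eitan ∩ Grace: 10:10–11:20, 13:50–14:20, 14:40–14:50, 15:40–17:10.
Anders ∩ Bob ∩ Eitan ∩ Grace ∩ Dilnoza: 10:10–11:20, 15:40–17:10.
Windows ≥ 30 min: 10:10–11:20, 15:40–17:10.

10:10–11:20, 15:40–17:10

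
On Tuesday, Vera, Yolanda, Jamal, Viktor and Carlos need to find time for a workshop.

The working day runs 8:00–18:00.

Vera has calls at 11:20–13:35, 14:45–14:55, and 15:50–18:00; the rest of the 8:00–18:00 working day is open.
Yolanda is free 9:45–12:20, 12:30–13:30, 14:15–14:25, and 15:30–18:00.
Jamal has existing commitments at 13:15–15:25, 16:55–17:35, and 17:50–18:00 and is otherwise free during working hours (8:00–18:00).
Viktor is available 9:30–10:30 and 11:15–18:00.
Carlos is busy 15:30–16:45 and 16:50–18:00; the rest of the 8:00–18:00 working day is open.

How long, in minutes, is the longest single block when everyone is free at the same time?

45 minutes

Vera free within 08:00–18:00: 08:00–11:20, 13:35–14:45, 14:55–15:50.
Jamal free within 08:00–18:00: 08:00–13:15, 15:25–16:55, 17:35–17:50.
Carlos free within 08:00–18:00: 08:00–15:30, 16:45–16:50.
Vera ∩ Yolanda: 09:45–11:20, 14:15–14:25, 15:30–15:50.
Vera ∩ Yolanda ∩ Jamal: 09:45–11:20, 15:30–15:50.
Vera ∩ Yolanda ∩ Jamal ∩ Viktor: 09:45–10:30, 11:15–11:20, 15:30–15:50.
Vera ∩ Yolanda ∩ Jamal ∩ Viktor ∩ Carlos: 09:45–10:30, 11:15–11:20.
Common window lengths: 45, 5 min; longest is 45.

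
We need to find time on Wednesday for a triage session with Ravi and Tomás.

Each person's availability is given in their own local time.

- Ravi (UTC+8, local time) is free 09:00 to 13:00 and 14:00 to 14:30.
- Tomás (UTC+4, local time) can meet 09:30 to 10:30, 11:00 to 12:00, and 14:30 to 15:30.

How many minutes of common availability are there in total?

Ravi → UTC: 01:00–05:00, 06:00–06:30.
Tomás → UTC: 05:30–06:30, 07:00–08:00, 10:30–11:30.
Ravi ∩ Tomás: 06:00–06:30.
Total common minutes: 30.

30 minutes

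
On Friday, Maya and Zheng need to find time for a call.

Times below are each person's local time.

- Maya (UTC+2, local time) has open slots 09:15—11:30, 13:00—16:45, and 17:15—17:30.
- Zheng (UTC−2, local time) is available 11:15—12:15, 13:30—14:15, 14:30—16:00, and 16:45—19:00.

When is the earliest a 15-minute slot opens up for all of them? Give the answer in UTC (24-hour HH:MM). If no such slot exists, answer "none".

13:15

Maya → UTC: 07:15–09:30, 11:00–14:45, 15:15–15:30.
Zheng → UTC: 13:15–14:15, 15:30–16:15, 16:30–18:00, 18:45–21:00.
Maya ∩ Zheng: 13:15–14:15.
Windows ≥ 15 min: 13:15–14:15.
Earliest such window starts at 13:15.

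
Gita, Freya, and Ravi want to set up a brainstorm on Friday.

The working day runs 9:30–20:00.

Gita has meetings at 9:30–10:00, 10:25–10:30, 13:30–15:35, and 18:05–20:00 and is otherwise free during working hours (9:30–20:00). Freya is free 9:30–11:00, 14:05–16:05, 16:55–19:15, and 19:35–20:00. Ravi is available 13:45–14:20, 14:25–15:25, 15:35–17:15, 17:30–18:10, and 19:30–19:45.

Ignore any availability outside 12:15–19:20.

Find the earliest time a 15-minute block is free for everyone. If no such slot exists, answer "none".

15:35

Gita free within 09:30–20:00: 10:00–10:25, 10:30–13:30, 15:35–18:05.
Gita ∩ Freya: 10:00–10:25, 10:30–11:00, 15:35–16:05, 16:55–18:05.
Gita ∩ Freya ∩ Ravi: 15:35–16:05, 16:55–17:15, 17:30–18:05.
Restricted to 12:15–19:20: 15:35–16:05, 16:55–17:15, 17:30–18:05.
Windows ≥ 15 min: 15:35–16:05, 16:55–17:15, 17:30–18:05.
Earliest such window starts at 15:35.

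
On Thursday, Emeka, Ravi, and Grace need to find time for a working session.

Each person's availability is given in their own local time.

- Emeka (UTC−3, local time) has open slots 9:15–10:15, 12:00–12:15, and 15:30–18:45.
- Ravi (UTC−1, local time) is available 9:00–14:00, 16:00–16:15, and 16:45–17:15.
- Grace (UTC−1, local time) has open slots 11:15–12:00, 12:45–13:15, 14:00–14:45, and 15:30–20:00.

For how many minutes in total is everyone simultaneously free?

Emeka → UTC: 12:15–13:15, 15:00–15:15, 18:30–21:45.
Ravi → UTC: 10:00–15:00, 17:00–17:15, 17:45–18:15.
Grace → UTC: 12:15–13:00, 13:45–14:15, 15:00–15:45, 16:30–21:00.
Emeka ∩ Ravi: 12:15–13:15.
Emeka ∩ Ravi ∩ Grace: 12:15–13:00.
Total common minutes: 45.

45 minutes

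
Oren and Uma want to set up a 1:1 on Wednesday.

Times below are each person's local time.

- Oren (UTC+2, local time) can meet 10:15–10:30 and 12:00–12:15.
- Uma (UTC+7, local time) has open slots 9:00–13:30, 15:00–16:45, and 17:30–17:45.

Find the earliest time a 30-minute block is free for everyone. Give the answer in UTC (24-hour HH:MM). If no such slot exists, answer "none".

none

Oren → UTC: 08:15–08:30, 10:00–10:15.
Uma → UTC: 02:00–06:30, 08:00–09:45, 10:30–10:45.
Oren ∩ Uma: 08:15–08:30.
Windows ≥ 30 min: (none).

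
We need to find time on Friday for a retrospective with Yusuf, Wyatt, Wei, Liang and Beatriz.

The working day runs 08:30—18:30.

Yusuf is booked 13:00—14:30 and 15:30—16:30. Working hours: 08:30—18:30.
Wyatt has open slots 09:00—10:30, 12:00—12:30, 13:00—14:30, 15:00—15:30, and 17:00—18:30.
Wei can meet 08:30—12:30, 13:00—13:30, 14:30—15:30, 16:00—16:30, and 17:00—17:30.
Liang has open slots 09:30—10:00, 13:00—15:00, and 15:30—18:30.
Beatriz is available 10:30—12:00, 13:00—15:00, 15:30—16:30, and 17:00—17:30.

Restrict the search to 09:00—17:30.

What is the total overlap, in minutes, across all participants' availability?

Yusuf free within 08:30–18:30: 08:30–13:00, 14:30–15:30, 16:30–18:30.
Yusuf ∩ Wyatt: 09:00–10:30, 12:00–12:30, 15:00–15:30, 17:00–18:30.
Yusuf ∩ Wyatt ∩ Wei: 09:00–10:30, 12:00–12:30, 15:00–15:30, 17:00–17:30.
Yusuf ∩ Wyatt ∩ Wei ∩ Liang: 09:30–10:00, 17:00–17:30.
Yusuf ∩ Wyatt ∩ Wei ∩ Liang ∩ Beatriz: 17:00–17:30.
Restricted to 09:00–17:30: 17:00–17:30.
Total common minutes: 30.

30 minutes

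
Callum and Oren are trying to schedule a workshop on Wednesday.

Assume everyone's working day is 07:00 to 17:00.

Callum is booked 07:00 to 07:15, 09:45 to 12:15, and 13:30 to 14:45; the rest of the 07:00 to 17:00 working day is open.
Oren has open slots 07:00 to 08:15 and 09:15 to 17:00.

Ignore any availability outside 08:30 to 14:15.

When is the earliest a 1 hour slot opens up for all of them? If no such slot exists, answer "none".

12:15

Callum free within 07:00–17:00: 07:15–09:45, 12:15–13:30, 14:45–17:00.
Callum ∩ Oren: 07:15–08:15, 09:15–09:45, 12:15–13:30, 14:45–17:00.
Restricted to 08:30–14:15: 09:15–09:45, 12:15–13:30.
Windows ≥ 60 min: 12:15–13:30.
Earliest such window starts at 12:15.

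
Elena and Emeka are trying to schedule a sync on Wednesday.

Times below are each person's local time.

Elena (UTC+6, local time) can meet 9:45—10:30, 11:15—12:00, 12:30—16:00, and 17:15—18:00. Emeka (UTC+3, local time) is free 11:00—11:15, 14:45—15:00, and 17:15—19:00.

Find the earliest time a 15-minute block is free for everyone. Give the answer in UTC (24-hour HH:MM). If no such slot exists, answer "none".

Elena → UTC: 03:45–04:30, 05:15–06:00, 06:30–10:00, 11:15–12:00.
Emeka → UTC: 08:00–08:15, 11:45–12:00, 14:15–16:00.
Elena ∩ Emeka: 08:00–08:15, 11:45–12:00.
Windows ≥ 15 min: 08:00–08:15, 11:45–12:00.
Earliest such window starts at 08:00.

08:00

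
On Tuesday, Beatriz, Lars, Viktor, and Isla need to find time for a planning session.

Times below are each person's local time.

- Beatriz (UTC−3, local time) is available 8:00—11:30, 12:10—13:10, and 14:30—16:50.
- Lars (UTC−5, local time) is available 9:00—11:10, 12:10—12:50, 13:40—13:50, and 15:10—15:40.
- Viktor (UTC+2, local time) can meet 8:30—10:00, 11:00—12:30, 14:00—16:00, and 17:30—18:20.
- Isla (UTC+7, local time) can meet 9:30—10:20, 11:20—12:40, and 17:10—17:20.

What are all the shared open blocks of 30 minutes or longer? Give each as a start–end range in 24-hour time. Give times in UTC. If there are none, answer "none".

Beatriz → UTC: 11:00–14:30, 15:10–16:10, 17:30–19:50.
Lars → UTC: 14:00–16:10, 17:10–17:50, 18:40–18:50, 20:10–20:40.
Viktor → UTC: 06:30–08:00, 09:00–10:30, 12:00–14:00, 15:30–16:20.
Isla → UTC: 02:30–03:20, 04:20–05:40, 10:10–10:20.
Beatriz ∩ Lars: 14:00–14:30, 15:10–16:10, 17:30–17:50, 18:40–18:50.
Beatriz ∩ Lars ∩ Viktor: 15:30–16:10.
Beatriz ∩ Lars ∩ Viktor ∩ Isla: (none).
Windows ≥ 30 min: (none).

none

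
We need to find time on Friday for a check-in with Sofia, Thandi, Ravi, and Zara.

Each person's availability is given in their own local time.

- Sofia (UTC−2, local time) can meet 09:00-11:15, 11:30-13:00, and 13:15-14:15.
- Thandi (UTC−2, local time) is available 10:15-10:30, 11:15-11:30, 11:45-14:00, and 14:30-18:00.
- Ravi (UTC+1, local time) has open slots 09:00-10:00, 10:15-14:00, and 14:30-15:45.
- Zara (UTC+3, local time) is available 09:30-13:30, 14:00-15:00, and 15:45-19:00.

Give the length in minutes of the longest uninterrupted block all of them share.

Sofia → UTC: 11:00–13:15, 13:30–15:00, 15:15–16:15.
Thandi → UTC: 12:15–12:30, 13:15–13:30, 13:45–16:00, 16:30–20:00.
Ravi → UTC: 08:00–09:00, 09:15–13:00, 13:30–14:45.
Zara → UTC: 06:30–10:30, 11:00–12:00, 12:45–16:00.
Sofia ∩ Thandi: 12:15–12:30, 13:45–15:00, 15:15–16:00.
Sofia ∩ Thandi ∩ Ravi: 12:15–12:30, 13:45–14:45.
Sofia ∩ Thandi ∩ Ravi ∩ Zara: 13:45–14:45.
Single common window of 60 minutes.

60 minutes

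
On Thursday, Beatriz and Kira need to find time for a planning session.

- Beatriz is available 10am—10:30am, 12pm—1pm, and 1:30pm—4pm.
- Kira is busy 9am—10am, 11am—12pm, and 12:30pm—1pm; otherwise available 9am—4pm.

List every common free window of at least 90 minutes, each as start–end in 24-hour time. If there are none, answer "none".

Kira free within 09:00–16:00: 10:00–11:00, 12:00–12:30, 13:00–16:00.
Beatriz ∩ Kira: 10:00–10:30, 12:00–12:30, 13:30–16:00.
Windows ≥ 90 min: 13:30–16:00.

13:30–16:00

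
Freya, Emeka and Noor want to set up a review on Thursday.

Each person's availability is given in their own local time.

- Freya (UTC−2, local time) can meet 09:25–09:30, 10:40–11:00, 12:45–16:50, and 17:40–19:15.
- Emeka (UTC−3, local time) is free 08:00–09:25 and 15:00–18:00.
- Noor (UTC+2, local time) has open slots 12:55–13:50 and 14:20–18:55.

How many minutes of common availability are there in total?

5 minutes

Freya → UTC: 11:25–11:30, 12:40–13:00, 14:45–18:50, 19:40–21:15.
Emeka → UTC: 11:00–12:25, 18:00–21:00.
Noor → UTC: 10:55–11:50, 12:20–16:55.
Freya ∩ Emeka: 11:25–11:30, 18:00–18:50, 19:40–21:00.
Freya ∩ Emeka ∩ Noor: 11:25–11:30.
Total common minutes: 5.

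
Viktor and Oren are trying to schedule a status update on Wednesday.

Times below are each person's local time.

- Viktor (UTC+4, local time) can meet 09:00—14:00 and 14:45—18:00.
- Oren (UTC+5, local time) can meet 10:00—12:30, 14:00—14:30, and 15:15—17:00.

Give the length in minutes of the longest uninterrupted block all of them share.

150 minutes

Viktor → UTC: 05:00–10:00, 10:45–14:00.
Oren → UTC: 05:00–07:30, 09:00–09:30, 10:15–12:00.
Viktor ∩ Oren: 05:00–07:30, 09:00–09:30, 10:45–12:00.
Common window lengths: 150, 30, 75 min; longest is 150.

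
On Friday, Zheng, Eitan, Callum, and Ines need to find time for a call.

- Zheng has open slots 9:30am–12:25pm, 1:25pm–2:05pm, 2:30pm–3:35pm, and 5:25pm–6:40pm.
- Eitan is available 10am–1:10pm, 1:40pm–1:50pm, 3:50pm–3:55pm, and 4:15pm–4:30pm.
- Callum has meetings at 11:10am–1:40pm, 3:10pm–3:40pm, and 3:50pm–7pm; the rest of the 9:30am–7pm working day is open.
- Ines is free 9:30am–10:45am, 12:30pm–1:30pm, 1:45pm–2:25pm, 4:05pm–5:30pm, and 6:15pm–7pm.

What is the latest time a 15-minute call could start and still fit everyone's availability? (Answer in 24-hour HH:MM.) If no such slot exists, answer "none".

10:30

Callum free within 09:30–19:00: 09:30–11:10, 13:40–15:10, 15:40–15:50.
Zheng ∩ Eitan: 10:00–12:25, 13:40–13:50.
Zheng ∩ Eitan ∩ Callum: 10:00–11:10, 13:40–13:50.
Zheng ∩ Eitan ∩ Callum ∩ Ines: 10:00–10:45, 13:45–13:50.
Windows ≥ 15 min: 10:00–10:45.
Latest start in the last window 10:00–10:45 is 10:45 − 15 min = 10:30.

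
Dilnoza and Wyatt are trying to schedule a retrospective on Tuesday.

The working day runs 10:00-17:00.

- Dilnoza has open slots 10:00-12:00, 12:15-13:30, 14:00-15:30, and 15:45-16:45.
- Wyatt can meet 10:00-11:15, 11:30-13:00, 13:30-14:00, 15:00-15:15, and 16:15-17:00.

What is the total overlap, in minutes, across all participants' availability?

Dilnoza ∩ Wyatt: 10:00–11:15, 11:30–12:00, 12:15–13:00, 15:00–15:15, 16:15–16:45.
Total common minutes: 75 + 30 + 45 + 15 + 30 = 195.

195 minutes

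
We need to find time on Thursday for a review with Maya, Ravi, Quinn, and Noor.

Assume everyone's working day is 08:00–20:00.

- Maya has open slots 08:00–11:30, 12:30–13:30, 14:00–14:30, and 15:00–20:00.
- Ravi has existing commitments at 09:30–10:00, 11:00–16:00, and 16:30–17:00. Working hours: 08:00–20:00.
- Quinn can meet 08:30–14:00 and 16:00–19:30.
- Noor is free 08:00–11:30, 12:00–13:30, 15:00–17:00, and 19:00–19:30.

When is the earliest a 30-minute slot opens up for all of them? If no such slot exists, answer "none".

08:30

Ravi free within 08:00–20:00: 08:00–09:30, 10:00–11:00, 16:00–16:30, 17:00–20:00.
Maya ∩ Ravi: 08:00–09:30, 10:00–11:00, 16:00–16:30, 17:00–20:00.
Maya ∩ Ravi ∩ Quinn: 08:30–09:30, 10:00–11:00, 16:00–16:30, 17:00–19:30.
Maya ∩ Ravi ∩ Quinn ∩ Noor: 08:30–09:30, 10:00–11:00, 16:00–16:30, 19:00–19:30.
Windows ≥ 30 min: 08:30–09:30, 10:00–11:00, 16:00–16:30, 19:00–19:30.
Earliest such window starts at 08:30.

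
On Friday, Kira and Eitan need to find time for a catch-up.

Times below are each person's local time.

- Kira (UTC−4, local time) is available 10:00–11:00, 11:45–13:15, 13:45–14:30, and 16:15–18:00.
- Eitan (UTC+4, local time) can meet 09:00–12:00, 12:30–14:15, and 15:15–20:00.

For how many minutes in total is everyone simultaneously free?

Kira → UTC: 14:00–15:00, 15:45–17:15, 17:45–18:30, 20:15–22:00.
Eitan → UTC: 05:00–08:00, 08:30–10:15, 11:15–16:00.
Kira ∩ Eitan: 14:00–15:00, 15:45–16:00.
Total common minutes: 60 + 15 = 75.

75 minutes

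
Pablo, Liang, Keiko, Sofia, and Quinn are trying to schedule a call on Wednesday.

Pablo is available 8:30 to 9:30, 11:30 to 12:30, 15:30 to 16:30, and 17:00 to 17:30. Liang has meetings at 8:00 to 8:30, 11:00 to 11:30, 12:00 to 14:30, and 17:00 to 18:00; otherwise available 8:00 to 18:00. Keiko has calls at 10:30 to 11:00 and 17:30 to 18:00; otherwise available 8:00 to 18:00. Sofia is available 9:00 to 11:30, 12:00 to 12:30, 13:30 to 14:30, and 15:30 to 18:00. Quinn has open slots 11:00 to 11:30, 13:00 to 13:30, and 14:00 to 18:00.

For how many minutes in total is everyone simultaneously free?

Liang free within 08:00–18:00: 08:30–11:00, 11:30–12:00, 14:30–17:00.
Keiko free within 08:00–18:00: 08:00–10:30, 11:00–17:30.
Pablo ∩ Liang: 08:30–09:30, 11:30–12:00, 15:30–16:30.
Pablo ∩ Liang ∩ Keiko: 08:30–09:30, 11:30–12:00, 15:30–16:30.
Pablo ∩ Liang ∩ Keiko ∩ Sofia: 09:00–09:30, 15:30–16:30.
Pablo ∩ Liang ∩ Keiko ∩ Sofia ∩ Quinn: 15:30–16:30.
Total common minutes: 60.

60 minutes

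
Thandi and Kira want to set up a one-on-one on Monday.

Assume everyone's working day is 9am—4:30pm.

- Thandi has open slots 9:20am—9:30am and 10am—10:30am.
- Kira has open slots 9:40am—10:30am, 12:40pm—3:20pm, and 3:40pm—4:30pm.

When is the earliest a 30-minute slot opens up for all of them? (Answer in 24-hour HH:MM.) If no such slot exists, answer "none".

10:00

Thandi ∩ Kira: 10:00–10:30.
Windows ≥ 30 min: 10:00–10:30.
Earliest such window starts at 10:00.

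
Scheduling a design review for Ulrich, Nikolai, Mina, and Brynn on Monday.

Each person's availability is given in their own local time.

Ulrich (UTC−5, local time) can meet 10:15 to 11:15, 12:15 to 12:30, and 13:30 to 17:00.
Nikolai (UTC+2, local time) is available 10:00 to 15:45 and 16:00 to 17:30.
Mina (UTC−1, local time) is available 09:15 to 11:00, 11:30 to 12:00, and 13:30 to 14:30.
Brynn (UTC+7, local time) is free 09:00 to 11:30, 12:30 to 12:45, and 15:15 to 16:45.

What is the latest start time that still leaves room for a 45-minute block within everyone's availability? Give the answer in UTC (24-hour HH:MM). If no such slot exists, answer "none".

Ulrich → UTC: 15:15–16:15, 17:15–17:30, 18:30–22:00.
Nikolai → UTC: 08:00–13:45, 14:00–15:30.
Mina → UTC: 10:15–12:00, 12:30–13:00, 14:30–15:30.
Brynn → UTC: 02:00–04:30, 05:30–05:45, 08:15–09:45.
Ulrich ∩ Nikolai: 15:15–15:30.
Ulrich ∩ Nikolai ∩ Mina: 15:15–15:30.
Ulrich ∩ Nikolai ∩ Mina ∩ Brynn: (none).
Windows ≥ 45 min: (none).

none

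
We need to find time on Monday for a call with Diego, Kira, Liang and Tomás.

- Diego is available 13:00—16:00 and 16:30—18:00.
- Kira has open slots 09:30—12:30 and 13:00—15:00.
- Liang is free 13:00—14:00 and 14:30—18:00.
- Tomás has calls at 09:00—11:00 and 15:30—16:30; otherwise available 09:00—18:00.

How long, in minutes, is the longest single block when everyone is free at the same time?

Tomás free within 09:00–18:00: 11:00–15:30, 16:30–18:00.
Diego ∩ Kira: 13:00–15:00.
Diego ∩ Kira ∩ Liang: 13:00–14:00, 14:30–15:00.
Diego ∩ Kira ∩ Liang ∩ Tomás: 13:00–14:00, 14:30–15:00.
Common window lengths: 60, 30 min; longest is 60.

60 minutes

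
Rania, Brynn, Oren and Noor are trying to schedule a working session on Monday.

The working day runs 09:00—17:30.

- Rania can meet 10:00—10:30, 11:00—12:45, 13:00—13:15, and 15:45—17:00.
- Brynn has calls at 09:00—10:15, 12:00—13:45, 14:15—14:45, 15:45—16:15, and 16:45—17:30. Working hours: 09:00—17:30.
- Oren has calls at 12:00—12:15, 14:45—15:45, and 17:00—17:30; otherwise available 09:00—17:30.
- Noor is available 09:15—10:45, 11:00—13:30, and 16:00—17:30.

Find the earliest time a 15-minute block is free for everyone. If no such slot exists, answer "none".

Brynn free within 09:00–17:30: 10:15–12:00, 13:45–14:15, 14:45–15:45, 16:15–16:45.
Oren free within 09:00–17:30: 09:00–12:00, 12:15–14:45, 15:45–17:00.
Rania ∩ Brynn: 10:15–10:30, 11:00–12:00, 16:15–16:45.
Rania ∩ Brynn ∩ Oren: 10:15–10:30, 11:00–12:00, 16:15–16:45.
Rania ∩ Brynn ∩ Oren ∩ Noor: 10:15–10:30, 11:00–12:00, 16:15–16:45.
Windows ≥ 15 min: 10:15–10:30, 11:00–12:00, 16:15–16:45.
Earliest such window starts at 10:15.

10:15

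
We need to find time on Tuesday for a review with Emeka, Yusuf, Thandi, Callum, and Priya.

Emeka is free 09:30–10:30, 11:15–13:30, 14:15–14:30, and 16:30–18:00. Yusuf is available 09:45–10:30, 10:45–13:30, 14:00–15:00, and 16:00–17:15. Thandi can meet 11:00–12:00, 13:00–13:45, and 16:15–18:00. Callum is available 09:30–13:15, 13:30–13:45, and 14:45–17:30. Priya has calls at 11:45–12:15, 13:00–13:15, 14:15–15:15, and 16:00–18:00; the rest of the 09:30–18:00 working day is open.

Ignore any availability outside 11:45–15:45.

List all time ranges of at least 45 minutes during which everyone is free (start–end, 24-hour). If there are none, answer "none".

Priya free within 09:30–18:00: 09:30–11:45, 12:15–13:00, 13:15–14:15, 15:15–16:00.
Emeka ∩ Yusuf: 09:45–10:30, 11:15–13:30, 14:15–14:30, 16:30–17:15.
Emeka ∩ Yusuf ∩ Thandi: 11:15–12:00, 13:00–13:30, 16:30–17:15.
Emeka ∩ Yusuf ∩ Thandi ∩ Callum: 11:15–12:00, 13:00–13:15, 16:30–17:15.
Emeka ∩ Yusuf ∩ Thandi ∩ Callum ∩ Priya: 11:15–11:45.
Restricted to 11:45–15:45: (none).
Windows ≥ 45 min: (none).

none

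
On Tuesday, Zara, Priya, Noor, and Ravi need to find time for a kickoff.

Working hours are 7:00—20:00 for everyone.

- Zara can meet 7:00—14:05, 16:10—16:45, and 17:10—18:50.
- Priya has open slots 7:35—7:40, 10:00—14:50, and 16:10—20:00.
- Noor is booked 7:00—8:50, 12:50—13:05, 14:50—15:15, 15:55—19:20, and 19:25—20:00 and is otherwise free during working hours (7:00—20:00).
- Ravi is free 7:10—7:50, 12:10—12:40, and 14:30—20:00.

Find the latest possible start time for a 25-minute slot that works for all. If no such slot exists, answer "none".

12:15

Noor free within 07:00–20:00: 08:50–12:50, 13:05–14:50, 15:15–15:55, 19:20–19:25.
Zara ∩ Priya: 07:35–07:40, 10:00–14:05, 16:10–16:45, 17:10–18:50.
Zara ∩ Priya ∩ Noor: 10:00–12:50, 13:05–14:05.
Zara ∩ Priya ∩ Noor ∩ Ravi: 12:10–12:40.
Windows ≥ 25 min: 12:10–12:40.
Latest start in the last window 12:10–12:40 is 12:40 − 25 min = 12:15.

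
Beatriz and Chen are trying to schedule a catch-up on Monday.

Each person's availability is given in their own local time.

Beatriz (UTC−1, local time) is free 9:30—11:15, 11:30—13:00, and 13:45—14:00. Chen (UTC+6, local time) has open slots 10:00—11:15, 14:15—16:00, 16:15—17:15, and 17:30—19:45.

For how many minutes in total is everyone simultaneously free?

Beatriz → UTC: 10:30–12:15, 12:30–14:00, 14:45–15:00.
Chen → UTC: 04:00–05:15, 08:15–10:00, 10:15–11:15, 11:30–13:45.
Beatriz ∩ Chen: 10:30–11:15, 11:30–12:15, 12:30–13:45.
Total common minutes: 45 + 45 + 75 = 165.

165 minutes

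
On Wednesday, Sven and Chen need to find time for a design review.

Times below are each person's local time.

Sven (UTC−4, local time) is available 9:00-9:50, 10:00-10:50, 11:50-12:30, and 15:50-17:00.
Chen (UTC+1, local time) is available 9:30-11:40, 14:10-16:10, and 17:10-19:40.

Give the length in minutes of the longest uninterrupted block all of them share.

Sven → UTC: 13:00–13:50, 14:00–14:50, 15:50–16:30, 19:50–21:00.
Chen → UTC: 08:30–10:40, 13:10–15:10, 16:10–18:40.
Sven ∩ Chen: 13:10–13:50, 14:00–14:50, 16:10–16:30.
Common window lengths: 40, 50, 20 min; longest is 50.

50 minutes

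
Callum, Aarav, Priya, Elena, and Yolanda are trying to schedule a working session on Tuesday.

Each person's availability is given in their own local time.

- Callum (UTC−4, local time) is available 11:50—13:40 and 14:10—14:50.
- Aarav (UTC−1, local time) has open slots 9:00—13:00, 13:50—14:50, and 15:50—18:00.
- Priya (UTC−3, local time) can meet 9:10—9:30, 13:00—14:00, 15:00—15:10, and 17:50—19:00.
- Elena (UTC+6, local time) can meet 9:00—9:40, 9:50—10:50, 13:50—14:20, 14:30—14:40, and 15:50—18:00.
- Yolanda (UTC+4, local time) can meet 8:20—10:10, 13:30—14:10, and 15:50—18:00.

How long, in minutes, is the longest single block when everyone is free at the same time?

0 minutes

Callum → UTC: 15:50–17:40, 18:10–18:50.
Aarav → UTC: 10:00–14:00, 14:50–15:50, 16:50–19:00.
Priya → UTC: 12:10–12:30, 16:00–17:00, 18:00–18:10, 20:50–22:00.
Elena → UTC: 03:00–03:40, 03:50–04:50, 07:50–08:20, 08:30–08:40, 09:50–12:00.
Yolanda → UTC: 04:20–06:10, 09:30–10:10, 11:50–14:00.
Callum ∩ Aarav: 16:50–17:40, 18:10–18:50.
Callum ∩ Aarav ∩ Priya: 16:50–17:00.
Callum ∩ Aarav ∩ Priya ∩ Elena: (none).
Callum ∩ Aarav ∩ Priya ∩ Elena ∩ Yolanda: (none).
No common window.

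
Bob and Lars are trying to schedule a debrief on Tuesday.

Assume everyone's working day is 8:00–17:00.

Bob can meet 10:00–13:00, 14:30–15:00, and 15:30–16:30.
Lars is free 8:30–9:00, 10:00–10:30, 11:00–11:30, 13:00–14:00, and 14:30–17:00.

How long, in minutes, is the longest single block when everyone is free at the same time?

60 minutes

Bob ∩ Lars: 10:00–10:30, 11:00–11:30, 14:30–15:00, 15:30–16:30.
Common window lengths: 30, 30, 30, 60 min; longest is 60.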